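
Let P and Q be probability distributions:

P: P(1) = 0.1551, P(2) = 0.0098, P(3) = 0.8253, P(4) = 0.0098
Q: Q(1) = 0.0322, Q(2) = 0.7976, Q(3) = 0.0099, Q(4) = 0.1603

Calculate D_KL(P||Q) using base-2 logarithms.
5.5166 bits

D_KL(P||Q) = Σ P(x) log₂(P(x)/Q(x))

Computing term by term:
  P(1)·log₂(P(1)/Q(1)) = 0.1551·log₂(0.1551/0.0322) = 0.35178
  P(2)·log₂(P(2)/Q(2)) = 0.0098·log₂(0.0098/0.7976) = -0.06220
  P(3)·log₂(P(3)/Q(3)) = 0.8253·log₂(0.8253/0.0099) = 5.26653
  P(4)·log₂(P(4)/Q(4)) = 0.0098·log₂(0.0098/0.1603) = -0.03951

D_KL(P||Q) = 0.35178 - 0.06220 + 5.26653 - 0.03951 = 5.51660 ≈ 5.5166 bits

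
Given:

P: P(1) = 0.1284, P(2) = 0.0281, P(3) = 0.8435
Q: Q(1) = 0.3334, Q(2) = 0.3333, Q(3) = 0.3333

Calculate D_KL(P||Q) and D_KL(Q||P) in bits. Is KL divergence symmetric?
D_KL(P||Q) = 0.8529 bits, D_KL(Q||P) = 1.2018 bits. No, KL divergence is not symmetric.

D_KL(P||Q) = Σ P(x) log₂(P(x)/Q(x))

Computing term by term:
  P(1)·log₂(P(1)/Q(1)) = 0.1284·log₂(0.1284/0.3334) = -0.17676
  P(2)·log₂(P(2)/Q(2)) = 0.0281·log₂(0.0281/0.3333) = -0.10027
  P(3)·log₂(P(3)/Q(3)) = 0.8435·log₂(0.8435/0.3333) = 1.12992

D_KL(P||Q) = -0.17676 - 0.10027 + 1.12992 = 0.85289 ≈ 0.8529 bits

D_KL(Q||P) = Σ Q(x) log₂(Q(x)/P(x))

Computing term by term:
  Q(1)·log₂(Q(1)/P(1)) = 0.3334·log₂(0.3334/0.1284) = 0.45896
  Q(2)·log₂(Q(2)/P(2)) = 0.3333·log₂(0.3333/0.0281) = 1.18927
  Q(3)·log₂(Q(3)/P(3)) = 0.3333·log₂(0.3333/0.8435) = -0.44648

D_KL(Q||P) = 0.45896 + 1.18927 - 0.44648 = 1.20175 ≈ 1.2018 bits

These are NOT equal (difference: 0.3489 bits). KL divergence is asymmetric: D_KL(P||Q) ≠ D_KL(Q||P) in general.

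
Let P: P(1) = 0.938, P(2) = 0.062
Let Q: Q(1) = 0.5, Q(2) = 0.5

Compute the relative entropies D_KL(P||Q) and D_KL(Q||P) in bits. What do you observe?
D_KL(P||Q) = 0.6647 bits, D_KL(Q||P) = 1.0520 bits. The two directions give different values (D_KL(Q||P) exceeds D_KL(P||Q) by 0.3873 bits): KL divergence is asymmetric.

D_KL(P||Q) = Σ P(x) log₂(P(x)/Q(x))

Computing term by term:
  P(1)·log₂(P(1)/Q(1)) = 0.938·log₂(0.938/0.5) = 0.85138
  P(2)·log₂(P(2)/Q(2)) = 0.062·log₂(0.062/0.5) = -0.18672

D_KL(P||Q) = 0.85138 - 0.18672 = 0.66466 ≈ 0.6647 bits

D_KL(Q||P) = Σ Q(x) log₂(Q(x)/P(x))

Computing term by term:
  Q(1)·log₂(Q(1)/P(1)) = 0.5·log₂(0.5/0.938) = -0.45383
  Q(2)·log₂(Q(2)/P(2)) = 0.5·log₂(0.5/0.062) = 1.50579

D_KL(Q||P) = -0.45383 + 1.50579 = 1.05196 ≈ 1.0520 bits

These are NOT equal (difference: 0.3873 bits). KL divergence is asymmetric: D_KL(P||Q) ≠ D_KL(Q||P) in general.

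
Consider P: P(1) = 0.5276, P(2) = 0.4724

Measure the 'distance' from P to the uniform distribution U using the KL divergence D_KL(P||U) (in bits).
0.0022 bits

U(i) = 1/2 for all i

D_KL(P||U) = Σ P(x) log₂(P(x) / (1/2))
           = Σ P(x) log₂(P(x)) + log₂(2)
           = log₂(2) - H(P)

H(P) = -Σ P(x) log₂(P(x)):
  -P(1)·log₂(P(1)) = -(0.5276)·log₂(0.5276) = 0.48670
  -P(2)·log₂(P(2)) = -(0.4724)·log₂(0.4724) = 0.51110
H(P) = 0.48670 + 0.51110 = 0.99780 bits

log₂(2) = 1.00000 bits

D_KL(P||U) = 1.00000 - 0.99780 = 0.00220 ≈ 0.0022 bits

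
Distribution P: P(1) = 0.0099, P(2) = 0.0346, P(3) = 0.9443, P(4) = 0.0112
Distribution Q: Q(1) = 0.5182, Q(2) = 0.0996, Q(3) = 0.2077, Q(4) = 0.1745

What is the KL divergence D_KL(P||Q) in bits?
1.9094 bits

D_KL(P||Q) = Σ P(x) log₂(P(x)/Q(x))

Computing term by term:
  P(1)·log₂(P(1)/Q(1)) = 0.0099·log₂(0.0099/0.5182) = -0.05653
  P(2)·log₂(P(2)/Q(2)) = 0.0346·log₂(0.0346/0.0996) = -0.05278
  P(3)·log₂(P(3)/Q(3)) = 0.9443·log₂(0.9443/0.2077) = 2.06305
  P(4)·log₂(P(4)/Q(4)) = 0.0112·log₂(0.0112/0.1745) = -0.04437

D_KL(P||Q) = -0.05653 - 0.05278 + 2.06305 - 0.04437 = 1.90937 ≈ 1.9094 bits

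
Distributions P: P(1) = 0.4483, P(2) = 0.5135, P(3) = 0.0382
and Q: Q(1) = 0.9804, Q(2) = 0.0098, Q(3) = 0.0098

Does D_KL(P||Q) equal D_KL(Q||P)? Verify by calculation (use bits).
D_KL(P||Q) = 2.5017 bits, D_KL(Q||P) = 1.0316 bits. No — D_KL(P||Q) ≠ D_KL(Q||P) for this pair.

D_KL(P||Q) = Σ P(x) log₂(P(x)/Q(x))

Computing term by term:
  P(1)·log₂(P(1)/Q(1)) = 0.4483·log₂(0.4483/0.9804) = -0.50609
  P(2)·log₂(P(2)/Q(2)) = 0.5135·log₂(0.5135/0.0098) = 2.93282
  P(3)·log₂(P(3)/Q(3)) = 0.0382·log₂(0.0382/0.0098) = 0.07498

D_KL(P||Q) = -0.50609 + 2.93282 + 0.07498 = 2.50171 ≈ 2.5017 bits

D_KL(Q||P) = Σ Q(x) log₂(Q(x)/P(x))

Computing term by term:
  Q(1)·log₂(Q(1)/P(1)) = 0.9804·log₂(0.9804/0.4483) = 1.10678
  Q(2)·log₂(Q(2)/P(2)) = 0.0098·log₂(0.0098/0.5135) = -0.05597
  Q(3)·log₂(Q(3)/P(3)) = 0.0098·log₂(0.0098/0.0382) = -0.01923

D_KL(Q||P) = 1.10678 - 0.05597 - 0.01923 = 1.03158 ≈ 1.0316 bits

These are NOT equal (difference: 1.4701 bits). KL divergence is asymmetric: D_KL(P||Q) ≠ D_KL(Q||P) in general.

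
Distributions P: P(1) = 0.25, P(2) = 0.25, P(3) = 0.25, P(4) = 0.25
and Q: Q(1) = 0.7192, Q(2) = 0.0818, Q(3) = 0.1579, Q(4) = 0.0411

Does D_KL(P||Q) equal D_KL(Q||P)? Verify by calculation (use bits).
D_KL(P||Q) = 0.8387 bits, D_KL(Q||P) = 0.7528 bits. No — D_KL(P||Q) ≠ D_KL(Q||P) for this pair.

D_KL(P||Q) = Σ P(x) log₂(P(x)/Q(x))

Computing term by term:
  P(1)·log₂(P(1)/Q(1)) = 0.25·log₂(0.25/0.7192) = -0.38112
  P(2)·log₂(P(2)/Q(2)) = 0.25·log₂(0.25/0.0818) = 0.40294
  P(3)·log₂(P(3)/Q(3)) = 0.25·log₂(0.25/0.1579) = 0.16573
  P(4)·log₂(P(4)/Q(4)) = 0.25·log₂(0.25/0.0411) = 0.65118

D_KL(P||Q) = -0.38112 + 0.40294 + 0.16573 + 0.65118 = 0.83873 ≈ 0.8387 bits

D_KL(Q||P) = Σ Q(x) log₂(Q(x)/P(x))

Computing term by term:
  Q(1)·log₂(Q(1)/P(1)) = 0.7192·log₂(0.7192/0.25) = 1.09640
  Q(2)·log₂(Q(2)/P(2)) = 0.0818·log₂(0.0818/0.25) = -0.13184
  Q(3)·log₂(Q(3)/P(3)) = 0.1579·log₂(0.1579/0.25) = -0.10467
  Q(4)·log₂(Q(4)/P(4)) = 0.0411·log₂(0.0411/0.25) = -0.10705

D_KL(Q||P) = 1.09640 - 0.13184 - 0.10467 - 0.10705 = 0.75284 ≈ 0.7528 bits

These are NOT equal (difference: 0.0859 bits). KL divergence is asymmetric: D_KL(P||Q) ≠ D_KL(Q||P) in general.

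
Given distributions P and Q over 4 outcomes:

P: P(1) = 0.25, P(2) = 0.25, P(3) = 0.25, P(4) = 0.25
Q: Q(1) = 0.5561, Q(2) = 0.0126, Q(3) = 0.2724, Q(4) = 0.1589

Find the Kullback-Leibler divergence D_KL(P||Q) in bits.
0.9218 bits

D_KL(P||Q) = Σ P(x) log₂(P(x)/Q(x))

Computing term by term:
  P(1)·log₂(P(1)/Q(1)) = 0.25·log₂(0.25/0.5561) = -0.28835
  P(2)·log₂(P(2)/Q(2)) = 0.25·log₂(0.25/0.0126) = 1.07761
  P(3)·log₂(P(3)/Q(3)) = 0.25·log₂(0.25/0.2724) = -0.03095
  P(4)·log₂(P(4)/Q(4)) = 0.25·log₂(0.25/0.1589) = 0.16345

D_KL(P||Q) = -0.28835 + 1.07761 - 0.03095 + 0.16345 = 0.92176 ≈ 0.9218 bits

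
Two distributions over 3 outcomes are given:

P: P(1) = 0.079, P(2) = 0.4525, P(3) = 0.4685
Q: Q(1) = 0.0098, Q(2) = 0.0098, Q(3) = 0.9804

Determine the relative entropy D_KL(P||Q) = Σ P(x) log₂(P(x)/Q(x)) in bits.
2.2406 bits

D_KL(P||Q) = Σ P(x) log₂(P(x)/Q(x))

Computing term by term:
  P(1)·log₂(P(1)/Q(1)) = 0.079·log₂(0.079/0.0098) = 0.23787
  P(2)·log₂(P(2)/Q(2)) = 0.4525·log₂(0.4525/0.0098) = 2.50187
  P(3)·log₂(P(3)/Q(3)) = 0.4685·log₂(0.4685/0.9804) = -0.49910

D_KL(P||Q) = 0.23787 + 2.50187 - 0.49910 = 2.24064 ≈ 2.2406 bits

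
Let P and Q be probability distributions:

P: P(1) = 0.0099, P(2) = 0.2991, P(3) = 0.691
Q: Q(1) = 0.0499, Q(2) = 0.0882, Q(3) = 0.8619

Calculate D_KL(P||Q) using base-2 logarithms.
0.2835 bits

D_KL(P||Q) = Σ P(x) log₂(P(x)/Q(x))

Computing term by term:
  P(1)·log₂(P(1)/Q(1)) = 0.0099·log₂(0.0099/0.0499) = -0.02310
  P(2)·log₂(P(2)/Q(2)) = 0.2991·log₂(0.2991/0.0882) = 0.52695
  P(3)·log₂(P(3)/Q(3)) = 0.691·log₂(0.691/0.8619) = -0.22031

D_KL(P||Q) = -0.02310 + 0.52695 - 0.22031 = 0.28354 ≈ 0.2835 bits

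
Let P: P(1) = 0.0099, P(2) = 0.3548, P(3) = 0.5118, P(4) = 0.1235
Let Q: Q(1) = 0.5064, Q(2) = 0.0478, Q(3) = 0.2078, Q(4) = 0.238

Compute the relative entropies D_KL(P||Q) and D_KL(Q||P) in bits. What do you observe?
D_KL(P||Q) = 1.5185 bits, D_KL(Q||P) = 2.6915 bits. The two directions give different values (D_KL(Q||P) exceeds D_KL(P||Q) by 1.1730 bits): KL divergence is asymmetric.

D_KL(P||Q) = Σ P(x) log₂(P(x)/Q(x))

Computing term by term:
  P(1)·log₂(P(1)/Q(1)) = 0.0099·log₂(0.0099/0.5064) = -0.05620
  P(2)·log₂(P(2)/Q(2)) = 0.3548·log₂(0.3548/0.0478) = 1.02605
  P(3)·log₂(P(3)/Q(3)) = 0.5118·log₂(0.5118/0.2078) = 0.66554
  P(4)·log₂(P(4)/Q(4)) = 0.1235·log₂(0.1235/0.238) = -0.11689

D_KL(P||Q) = -0.05620 + 1.02605 + 0.66554 - 0.11689 = 1.51850 ≈ 1.5185 bits

D_KL(Q||P) = Σ Q(x) log₂(Q(x)/P(x))

Computing term by term:
  Q(1)·log₂(Q(1)/P(1)) = 0.5064·log₂(0.5064/0.0099) = 2.87468
  Q(2)·log₂(Q(2)/P(2)) = 0.0478·log₂(0.0478/0.3548) = -0.13823
  Q(3)·log₂(Q(3)/P(3)) = 0.2078·log₂(0.2078/0.5118) = -0.27022
  Q(4)·log₂(Q(4)/P(4)) = 0.238·log₂(0.238/0.1235) = 0.22526

D_KL(Q||P) = 2.87468 - 0.13823 - 0.27022 + 0.22526 = 2.69149 ≈ 2.6915 bits

These are NOT equal (difference: 1.1730 bits). KL divergence is asymmetric: D_KL(P||Q) ≠ D_KL(Q||P) in general.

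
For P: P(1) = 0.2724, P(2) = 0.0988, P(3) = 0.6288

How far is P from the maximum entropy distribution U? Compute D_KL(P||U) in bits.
0.3231 bits

U(i) = 1/3 for all i

D_KL(P||U) = Σ P(x) log₂(P(x) / (1/3))
           = Σ P(x) log₂(P(x)) + log₂(3)
           = log₂(3) - H(P)

H(P) = -Σ P(x) log₂(P(x)):
  -P(1)·log₂(P(1)) = -(0.2724)·log₂(0.2724) = 0.51108
  -P(2)·log₂(P(2)) = -(0.0988)·log₂(0.0988) = 0.32993
  -P(3)·log₂(P(3)) = -(0.6288)·log₂(0.6288) = 0.42087
H(P) = 0.51108 + 0.32993 + 0.42087 = 1.26188 bits

log₂(3) = 1.58496 bits

D_KL(P||U) = 1.58496 - 1.26188 = 0.32308 ≈ 0.3231 bits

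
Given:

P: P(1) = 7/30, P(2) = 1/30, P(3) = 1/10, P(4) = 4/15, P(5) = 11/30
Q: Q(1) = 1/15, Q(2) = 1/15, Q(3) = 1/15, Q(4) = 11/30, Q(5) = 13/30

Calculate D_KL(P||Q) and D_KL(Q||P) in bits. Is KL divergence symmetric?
D_KL(P||Q) = 0.2360 bits, D_KL(Q||P) = 0.1801 bits. No, KL divergence is not symmetric.

D_KL(P||Q) = Σ P(x) log₂(P(x)/Q(x))

Computing term by term:
  P(1)·log₂(P(1)/Q(1)) = (7/30)·log₂((7/30)/(1/15)) = 0.42172
  P(2)·log₂(P(2)/Q(2)) = (1/30)·log₂((1/30)/(1/15)) = -0.03333
  P(3)·log₂(P(3)/Q(3)) = (1/10)·log₂((1/10)/(1/15)) = 0.05850
  P(4)·log₂(P(4)/Q(4)) = (4/15)·log₂((4/15)/(11/30)) = -0.12252
  P(5)·log₂(P(5)/Q(5)) = (11/30)·log₂((11/30)/(13/30)) = -0.08837

D_KL(P||Q) = 0.42172 - 0.03333 + 0.05850 - 0.12252 - 0.08837 = 0.23600 ≈ 0.2360 bits

D_KL(Q||P) = Σ Q(x) log₂(Q(x)/P(x))

Computing term by term:
  Q(1)·log₂(Q(1)/P(1)) = (1/15)·log₂((1/15)/(7/30)) = -0.12049
  Q(2)·log₂(Q(2)/P(2)) = (1/15)·log₂((1/15)/(1/30)) = 0.06667
  Q(3)·log₂(Q(3)/P(3)) = (1/15)·log₂((1/15)/(1/10)) = -0.03900
  Q(4)·log₂(Q(4)/P(4)) = (11/30)·log₂((11/30)/(4/15)) = 0.16846
  Q(5)·log₂(Q(5)/P(5)) = (13/30)·log₂((13/30)/(11/30)) = 0.10444

D_KL(Q||P) = -0.12049 + 0.06667 - 0.03900 + 0.16846 + 0.10444 = 0.18008 ≈ 0.1801 bits

These are NOT equal (difference: 0.0559 bits). KL divergence is asymmetric: D_KL(P||Q) ≠ D_KL(Q||P) in general.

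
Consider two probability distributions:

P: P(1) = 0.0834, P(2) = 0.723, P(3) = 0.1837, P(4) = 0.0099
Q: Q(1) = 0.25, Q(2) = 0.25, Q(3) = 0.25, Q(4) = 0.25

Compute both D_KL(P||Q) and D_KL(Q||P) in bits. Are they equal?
D_KL(P||Q) = 0.8478 bits, D_KL(Q||P) = 1.2887 bits. No, they are not equal.

D_KL(P||Q) = Σ P(x) log₂(P(x)/Q(x))

Computing term by term:
  P(1)·log₂(P(1)/Q(1)) = 0.0834·log₂(0.0834/0.25) = -0.13209
  P(2)·log₂(P(2)/Q(2)) = 0.723·log₂(0.723/0.25) = 1.10768
  P(3)·log₂(P(3)/Q(3)) = 0.1837·log₂(0.1837/0.25) = -0.08167
  P(4)·log₂(P(4)/Q(4)) = 0.0099·log₂(0.0099/0.25) = -0.04612

D_KL(P||Q) = -0.13209 + 1.10768 - 0.08167 - 0.04612 = 0.84780 ≈ 0.8478 bits

D_KL(Q||P) = Σ Q(x) log₂(Q(x)/P(x))

Computing term by term:
  Q(1)·log₂(Q(1)/P(1)) = 0.25·log₂(0.25/0.0834) = 0.39595
  Q(2)·log₂(Q(2)/P(2)) = 0.25·log₂(0.25/0.723) = -0.38302
  Q(3)·log₂(Q(3)/P(3)) = 0.25·log₂(0.25/0.1837) = 0.11114
  Q(4)·log₂(Q(4)/P(4)) = 0.25·log₂(0.25/0.0099) = 1.16459

D_KL(Q||P) = 0.39595 - 0.38302 + 0.11114 + 1.16459 = 1.28866 ≈ 1.2887 bits

These are NOT equal (difference: 0.4409 bits). KL divergence is asymmetric: D_KL(P||Q) ≠ D_KL(Q||P) in general.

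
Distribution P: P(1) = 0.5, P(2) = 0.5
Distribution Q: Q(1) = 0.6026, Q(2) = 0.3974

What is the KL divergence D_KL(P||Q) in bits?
0.0310 bits

D_KL(P||Q) = Σ P(x) log₂(P(x)/Q(x))

Computing term by term:
  P(1)·log₂(P(1)/Q(1)) = 0.5·log₂(0.5/0.6026) = -0.13464
  P(2)·log₂(P(2)/Q(2)) = 0.5·log₂(0.5/0.3974) = 0.16567

D_KL(P||Q) = -0.13464 + 0.16567 = 0.03103 ≈ 0.0310 bits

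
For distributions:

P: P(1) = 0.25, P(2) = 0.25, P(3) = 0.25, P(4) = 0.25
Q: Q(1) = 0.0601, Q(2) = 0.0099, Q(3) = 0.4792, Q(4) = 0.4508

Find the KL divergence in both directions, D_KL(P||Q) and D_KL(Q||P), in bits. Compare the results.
D_KL(P||Q) = 1.2314 bits, D_KL(Q||P) = 0.6635 bits. D_KL(P||Q) is larger than D_KL(Q||P) by 0.5679 bits; the two directions differ.

D_KL(P||Q) = Σ P(x) log₂(P(x)/Q(x))

Computing term by term:
  P(1)·log₂(P(1)/Q(1)) = 0.25·log₂(0.25/0.0601) = 0.51412
  P(2)·log₂(P(2)/Q(2)) = 0.25·log₂(0.25/0.0099) = 1.16459
  P(3)·log₂(P(3)/Q(3)) = 0.25·log₂(0.25/0.4792) = -0.23467
  P(4)·log₂(P(4)/Q(4)) = 0.25·log₂(0.25/0.4508) = -0.21264

D_KL(P||Q) = 0.51412 + 1.16459 - 0.23467 - 0.21264 = 1.23140 ≈ 1.2314 bits

D_KL(Q||P) = Σ Q(x) log₂(Q(x)/P(x))

Computing term by term:
  Q(1)·log₂(Q(1)/P(1)) = 0.0601·log₂(0.0601/0.25) = -0.12360
  Q(2)·log₂(Q(2)/P(2)) = 0.0099·log₂(0.0099/0.25) = -0.04612
  Q(3)·log₂(Q(3)/P(3)) = 0.4792·log₂(0.4792/0.25) = 0.44982
  Q(4)·log₂(Q(4)/P(4)) = 0.4508·log₂(0.4508/0.25) = 0.38343

D_KL(Q||P) = -0.12360 - 0.04612 + 0.44982 + 0.38343 = 0.66353 ≈ 0.6635 bits

These are NOT equal (difference: 0.5679 bits). KL divergence is asymmetric: D_KL(P||Q) ≠ D_KL(Q||P) in general.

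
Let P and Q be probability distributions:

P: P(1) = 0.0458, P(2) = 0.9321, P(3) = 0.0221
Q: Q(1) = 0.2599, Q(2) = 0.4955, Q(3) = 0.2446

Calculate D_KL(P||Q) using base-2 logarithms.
0.6583 bits

D_KL(P||Q) = Σ P(x) log₂(P(x)/Q(x))

Computing term by term:
  P(1)·log₂(P(1)/Q(1)) = 0.0458·log₂(0.0458/0.2599) = -0.11471
  P(2)·log₂(P(2)/Q(2)) = 0.9321·log₂(0.9321/0.4955) = 0.84970
  P(3)·log₂(P(3)/Q(3)) = 0.0221·log₂(0.0221/0.2446) = -0.07665

D_KL(P||Q) = -0.11471 + 0.84970 - 0.07665 = 0.65834 ≈ 0.6583 bits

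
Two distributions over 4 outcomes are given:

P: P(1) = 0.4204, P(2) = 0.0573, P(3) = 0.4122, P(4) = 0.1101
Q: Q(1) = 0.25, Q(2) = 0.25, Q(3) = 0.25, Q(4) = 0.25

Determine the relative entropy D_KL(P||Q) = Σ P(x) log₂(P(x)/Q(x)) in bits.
0.3606 bits

D_KL(P||Q) = Σ P(x) log₂(P(x)/Q(x))

Computing term by term:
  P(1)·log₂(P(1)/Q(1)) = 0.4204·log₂(0.4204/0.25) = 0.31523
  P(2)·log₂(P(2)/Q(2)) = 0.0573·log₂(0.0573/0.25) = -0.12178
  P(3)·log₂(P(3)/Q(3)) = 0.4122·log₂(0.4122/0.25) = 0.29737
  P(4)·log₂(P(4)/Q(4)) = 0.1101·log₂(0.1101/0.25) = -0.13026

D_KL(P||Q) = 0.31523 - 0.12178 + 0.29737 - 0.13026 = 0.36056 ≈ 0.3606 bits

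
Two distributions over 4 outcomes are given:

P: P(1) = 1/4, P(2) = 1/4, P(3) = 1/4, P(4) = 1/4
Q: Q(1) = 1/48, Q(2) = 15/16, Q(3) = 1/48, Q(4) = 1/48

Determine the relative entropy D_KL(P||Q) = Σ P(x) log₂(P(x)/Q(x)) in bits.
2.2120 bits

D_KL(P||Q) = Σ P(x) log₂(P(x)/Q(x))

Computing term by term:
  P(1)·log₂(P(1)/Q(1)) = (1/4)·log₂((1/4)/(1/48)) = 0.89624
  P(2)·log₂(P(2)/Q(2)) = (1/4)·log₂((1/4)/(15/16)) = -0.47672
  P(3)·log₂(P(3)/Q(3)) = (1/4)·log₂((1/4)/(1/48)) = 0.89624
  P(4)·log₂(P(4)/Q(4)) = (1/4)·log₂((1/4)/(1/48)) = 0.89624

D_KL(P||Q) = 0.89624 - 0.47672 + 0.89624 + 0.89624 = 2.21200 ≈ 2.2120 bits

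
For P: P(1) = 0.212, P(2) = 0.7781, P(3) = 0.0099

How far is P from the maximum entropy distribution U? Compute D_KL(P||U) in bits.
0.7630 bits

U(i) = 1/3 for all i

D_KL(P||U) = Σ P(x) log₂(P(x) / (1/3))
           = Σ P(x) log₂(P(x)) + log₂(3)
           = log₂(3) - H(P)

H(P) = -Σ P(x) log₂(P(x)):
  -P(1)·log₂(P(1)) = -(0.212)·log₂(0.212) = 0.47443
  -P(2)·log₂(P(2)) = -(0.7781)·log₂(0.7781) = 0.28165
  -P(3)·log₂(P(3)) = -(0.0099)·log₂(0.0099) = 0.06592
H(P) = 0.47443 + 0.28165 + 0.06592 = 0.82200 bits

log₂(3) = 1.58496 bits

D_KL(P||U) = 1.58496 - 0.82200 = 0.76296 ≈ 0.7630 bits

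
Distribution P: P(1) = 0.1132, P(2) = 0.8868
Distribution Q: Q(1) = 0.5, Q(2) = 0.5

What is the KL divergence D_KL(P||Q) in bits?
0.4905 bits

D_KL(P||Q) = Σ P(x) log₂(P(x)/Q(x))

Computing term by term:
  P(1)·log₂(P(1)/Q(1)) = 0.1132·log₂(0.1132/0.5) = -0.24259
  P(2)·log₂(P(2)/Q(2)) = 0.8868·log₂(0.8868/0.5) = 0.73310

D_KL(P||Q) = -0.24259 + 0.73310 = 0.49051 ≈ 0.4905 bits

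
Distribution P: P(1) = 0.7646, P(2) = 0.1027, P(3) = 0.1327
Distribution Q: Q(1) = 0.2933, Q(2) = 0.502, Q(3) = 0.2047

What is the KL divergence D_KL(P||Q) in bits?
0.7388 bits

D_KL(P||Q) = Σ P(x) log₂(P(x)/Q(x))

Computing term by term:
  P(1)·log₂(P(1)/Q(1)) = 0.7646·log₂(0.7646/0.2933) = 1.05693
  P(2)·log₂(P(2)/Q(2)) = 0.1027·log₂(0.1027/0.502) = -0.23511
  P(3)·log₂(P(3)/Q(3)) = 0.1327·log₂(0.1327/0.2047) = -0.08298

D_KL(P||Q) = 1.05693 - 0.23511 - 0.08298 = 0.73884 ≈ 0.7388 bits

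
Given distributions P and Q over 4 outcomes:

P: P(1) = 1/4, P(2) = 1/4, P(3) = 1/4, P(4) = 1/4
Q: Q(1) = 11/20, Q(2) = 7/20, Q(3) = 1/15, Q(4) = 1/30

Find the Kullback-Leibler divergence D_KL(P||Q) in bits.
0.7977 bits

D_KL(P||Q) = Σ P(x) log₂(P(x)/Q(x))

Computing term by term:
  P(1)·log₂(P(1)/Q(1)) = (1/4)·log₂((1/4)/(11/20)) = -0.28438
  P(2)·log₂(P(2)/Q(2)) = (1/4)·log₂((1/4)/(7/20)) = -0.12136
  P(3)·log₂(P(3)/Q(3)) = (1/4)·log₂((1/4)/(1/15)) = 0.47672
  P(4)·log₂(P(4)/Q(4)) = (1/4)·log₂((1/4)/(1/30)) = 0.72672

D_KL(P||Q) = -0.28438 - 0.12136 + 0.47672 + 0.72672 = 0.79770 ≈ 0.7977 bits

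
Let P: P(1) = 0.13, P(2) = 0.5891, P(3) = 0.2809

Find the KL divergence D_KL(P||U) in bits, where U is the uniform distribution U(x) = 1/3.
0.2380 bits

U(i) = 1/3 for all i

D_KL(P||U) = Σ P(x) log₂(P(x) / (1/3))
           = Σ P(x) log₂(P(x)) + log₂(3)
           = log₂(3) - H(P)

H(P) = -Σ P(x) log₂(P(x)):
  -P(1)·log₂(P(1)) = -(0.13)·log₂(0.13) = 0.38264
  -P(2)·log₂(P(2)) = -(0.5891)·log₂(0.5891) = 0.44973
  -P(3)·log₂(P(3)) = -(0.2809)·log₂(0.2809) = 0.51457
H(P) = 0.38264 + 0.44973 + 0.51457 = 1.34694 bits

log₂(3) = 1.58496 bits

D_KL(P||U) = 1.58496 - 1.34694 = 0.23802 ≈ 0.2380 bits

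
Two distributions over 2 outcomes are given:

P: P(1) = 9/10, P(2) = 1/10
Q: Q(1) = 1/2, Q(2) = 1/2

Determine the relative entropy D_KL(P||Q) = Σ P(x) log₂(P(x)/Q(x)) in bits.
0.5310 bits

D_KL(P||Q) = Σ P(x) log₂(P(x)/Q(x))

Computing term by term:
  P(1)·log₂(P(1)/Q(1)) = (9/10)·log₂((9/10)/(1/2)) = 0.76320
  P(2)·log₂(P(2)/Q(2)) = (1/10)·log₂((1/10)/(1/2)) = -0.23219

D_KL(P||Q) = 0.76320 - 0.23219 = 0.53101 ≈ 0.5310 bits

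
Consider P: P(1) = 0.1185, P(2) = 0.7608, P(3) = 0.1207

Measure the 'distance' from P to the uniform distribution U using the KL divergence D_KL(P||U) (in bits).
0.5521 bits

U(i) = 1/3 for all i

D_KL(P||U) = Σ P(x) log₂(P(x) / (1/3))
           = Σ P(x) log₂(P(x)) + log₂(3)
           = log₂(3) - H(P)

H(P) = -Σ P(x) log₂(P(x)):
  -P(1)·log₂(P(1)) = -(0.1185)·log₂(0.1185) = 0.36463
  -P(2)·log₂(P(2)) = -(0.7608)·log₂(0.7608) = 0.30007
  -P(3)·log₂(P(3)) = -(0.1207)·log₂(0.1207) = 0.36820
H(P) = 0.36463 + 0.30007 + 0.36820 = 1.03290 bits

log₂(3) = 1.58496 bits

D_KL(P||U) = 1.58496 - 1.03290 = 0.55206 ≈ 0.5521 bits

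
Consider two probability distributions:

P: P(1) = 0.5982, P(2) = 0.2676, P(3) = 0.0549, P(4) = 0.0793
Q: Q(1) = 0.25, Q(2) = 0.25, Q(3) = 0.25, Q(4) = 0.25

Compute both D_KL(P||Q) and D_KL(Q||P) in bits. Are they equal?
D_KL(P||Q) = 0.5278 bits, D_KL(Q||P) = 0.6217 bits. No, they are not equal.

D_KL(P||Q) = Σ P(x) log₂(P(x)/Q(x))

Computing term by term:
  P(1)·log₂(P(1)/Q(1)) = 0.5982·log₂(0.5982/0.25) = 0.75295
  P(2)·log₂(P(2)/Q(2)) = 0.2676·log₂(0.2676/0.25) = 0.02626
  P(3)·log₂(P(3)/Q(3)) = 0.0549·log₂(0.0549/0.25) = -0.12007
  P(4)·log₂(P(4)/Q(4)) = 0.0793·log₂(0.0793/0.25) = -0.13136

D_KL(P||Q) = 0.75295 + 0.02626 - 0.12007 - 0.13136 = 0.52778 ≈ 0.5278 bits

D_KL(Q||P) = Σ Q(x) log₂(Q(x)/P(x))

Computing term by term:
  Q(1)·log₂(Q(1)/P(1)) = 0.25·log₂(0.25/0.5982) = -0.31467
  Q(2)·log₂(Q(2)/P(2)) = 0.25·log₂(0.25/0.2676) = -0.02454
  Q(3)·log₂(Q(3)/P(3)) = 0.25·log₂(0.25/0.0549) = 0.54676
  Q(4)·log₂(Q(4)/P(4)) = 0.25·log₂(0.25/0.0793) = 0.41413

D_KL(Q||P) = -0.31467 - 0.02454 + 0.54676 + 0.41413 = 0.62168 ≈ 0.6217 bits

These are NOT equal (difference: 0.0939 bits). KL divergence is asymmetric: D_KL(P||Q) ≠ D_KL(Q||P) in general.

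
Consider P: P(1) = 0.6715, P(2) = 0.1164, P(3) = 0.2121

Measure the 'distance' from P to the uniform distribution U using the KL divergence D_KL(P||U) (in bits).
0.3635 bits

U(i) = 1/3 for all i

D_KL(P||U) = Σ P(x) log₂(P(x) / (1/3))
           = Σ P(x) log₂(P(x)) + log₂(3)
           = log₂(3) - H(P)

H(P) = -Σ P(x) log₂(P(x)):
  -P(1)·log₂(P(1)) = -(0.6715)·log₂(0.6715) = 0.38580
  -P(2)·log₂(P(2)) = -(0.1164)·log₂(0.1164) = 0.36117
  -P(3)·log₂(P(3)) = -(0.2121)·log₂(0.2121) = 0.47451
H(P) = 0.38580 + 0.36117 + 0.47451 = 1.22148 bits

log₂(3) = 1.58496 bits

D_KL(P||U) = 1.58496 - 1.22148 = 0.36348 ≈ 0.3635 bits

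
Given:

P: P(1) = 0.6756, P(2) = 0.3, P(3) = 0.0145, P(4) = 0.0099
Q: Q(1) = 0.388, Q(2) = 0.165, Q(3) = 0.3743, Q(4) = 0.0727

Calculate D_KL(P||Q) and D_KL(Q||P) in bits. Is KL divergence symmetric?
D_KL(P||Q) = 0.7028 bits, D_KL(Q||P) = 1.5119 bits. No, KL divergence is not symmetric.

D_KL(P||Q) = Σ P(x) log₂(P(x)/Q(x))

Computing term by term:
  P(1)·log₂(P(1)/Q(1)) = 0.6756·log₂(0.6756/0.388) = 0.54056
  P(2)·log₂(P(2)/Q(2)) = 0.3·log₂(0.3/0.165) = 0.25875
  P(3)·log₂(P(3)/Q(3)) = 0.0145·log₂(0.0145/0.3743) = -0.06801
  P(4)·log₂(P(4)/Q(4)) = 0.0099·log₂(0.0099/0.0727) = -0.02848

D_KL(P||Q) = 0.54056 + 0.25875 - 0.06801 - 0.02848 = 0.70282 ≈ 0.7028 bits

D_KL(Q||P) = Σ Q(x) log₂(Q(x)/P(x))

Computing term by term:
  Q(1)·log₂(Q(1)/P(1)) = 0.388·log₂(0.388/0.6756) = -0.31044
  Q(2)·log₂(Q(2)/P(2)) = 0.165·log₂(0.165/0.3) = -0.14231
  Q(3)·log₂(Q(3)/P(3)) = 0.3743·log₂(0.3743/0.0145) = 1.75549
  Q(4)·log₂(Q(4)/P(4)) = 0.0727·log₂(0.0727/0.0099) = 0.20912

D_KL(Q||P) = -0.31044 - 0.14231 + 1.75549 + 0.20912 = 1.51186 ≈ 1.5119 bits

These are NOT equal (difference: 0.8091 bits). KL divergence is asymmetric: D_KL(P||Q) ≠ D_KL(Q||P) in general.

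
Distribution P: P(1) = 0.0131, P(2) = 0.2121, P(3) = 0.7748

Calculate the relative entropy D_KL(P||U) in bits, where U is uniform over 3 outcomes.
0.7433 bits

U(i) = 1/3 for all i

D_KL(P||U) = Σ P(x) log₂(P(x) / (1/3))
           = Σ P(x) log₂(P(x)) + log₂(3)
           = log₂(3) - H(P)

H(P) = -Σ P(x) log₂(P(x)):
  -P(1)·log₂(P(1)) = -(0.0131)·log₂(0.0131) = 0.08193
  -P(2)·log₂(P(2)) = -(0.2121)·log₂(0.2121) = 0.47451
  -P(3)·log₂(P(3)) = -(0.7748)·log₂(0.7748) = 0.28521
H(P) = 0.08193 + 0.47451 + 0.28521 = 0.84165 bits

log₂(3) = 1.58496 bits

D_KL(P||U) = 1.58496 - 0.84165 = 0.74331 ≈ 0.7433 bits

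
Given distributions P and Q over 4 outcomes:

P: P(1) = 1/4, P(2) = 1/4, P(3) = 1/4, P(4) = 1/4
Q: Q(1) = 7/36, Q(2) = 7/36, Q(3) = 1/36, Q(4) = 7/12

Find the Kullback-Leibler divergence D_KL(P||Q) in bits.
0.6682 bits

D_KL(P||Q) = Σ P(x) log₂(P(x)/Q(x))

Computing term by term:
  P(1)·log₂(P(1)/Q(1)) = (1/4)·log₂((1/4)/(7/36)) = 0.09064
  P(2)·log₂(P(2)/Q(2)) = (1/4)·log₂((1/4)/(7/36)) = 0.09064
  P(3)·log₂(P(3)/Q(3)) = (1/4)·log₂((1/4)/(1/36)) = 0.79248
  P(4)·log₂(P(4)/Q(4)) = (1/4)·log₂((1/4)/(7/12)) = -0.30560

D_KL(P||Q) = 0.09064 + 0.09064 + 0.79248 - 0.30560 = 0.66816 ≈ 0.6682 bits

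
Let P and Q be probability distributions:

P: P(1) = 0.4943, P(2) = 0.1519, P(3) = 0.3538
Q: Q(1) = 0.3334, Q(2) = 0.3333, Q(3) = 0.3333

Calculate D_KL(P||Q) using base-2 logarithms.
0.1391 bits

D_KL(P||Q) = Σ P(x) log₂(P(x)/Q(x))

Computing term by term:
  P(1)·log₂(P(1)/Q(1)) = 0.4943·log₂(0.4943/0.3334) = 0.28083
  P(2)·log₂(P(2)/Q(2)) = 0.1519·log₂(0.1519/0.3333) = -0.17221
  P(3)·log₂(P(3)/Q(3)) = 0.3538·log₂(0.3538/0.3333) = 0.03047

D_KL(P||Q) = 0.28083 - 0.17221 + 0.03047 = 0.13909 ≈ 0.1391 bits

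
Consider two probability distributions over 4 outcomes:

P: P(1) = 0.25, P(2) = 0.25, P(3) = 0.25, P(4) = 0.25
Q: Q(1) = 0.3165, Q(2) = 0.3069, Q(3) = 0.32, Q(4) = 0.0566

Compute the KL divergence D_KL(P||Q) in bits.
0.2877 bits

D_KL(P||Q) = Σ P(x) log₂(P(x)/Q(x))

Computing term by term:
  P(1)·log₂(P(1)/Q(1)) = 0.25·log₂(0.25/0.3165) = -0.08507
  P(2)·log₂(P(2)/Q(2)) = 0.25·log₂(0.25/0.3069) = -0.07396
  P(3)·log₂(P(3)/Q(3)) = 0.25·log₂(0.25/0.32) = -0.08904
  P(4)·log₂(P(4)/Q(4)) = 0.25·log₂(0.25/0.0566) = 0.53576

D_KL(P||Q) = -0.08507 - 0.07396 - 0.08904 + 0.53576 = 0.28769 ≈ 0.2877 bits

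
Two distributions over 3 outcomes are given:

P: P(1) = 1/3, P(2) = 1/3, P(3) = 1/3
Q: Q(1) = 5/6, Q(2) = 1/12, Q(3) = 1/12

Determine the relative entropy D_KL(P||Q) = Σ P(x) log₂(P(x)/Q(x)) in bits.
0.8927 bits

D_KL(P||Q) = Σ P(x) log₂(P(x)/Q(x))

Computing term by term:
  P(1)·log₂(P(1)/Q(1)) = (1/3)·log₂((1/3)/(5/6)) = -0.44064
  P(2)·log₂(P(2)/Q(2)) = (1/3)·log₂((1/3)/(1/12)) = 0.66667
  P(3)·log₂(P(3)/Q(3)) = (1/3)·log₂((1/3)/(1/12)) = 0.66667

D_KL(P||Q) = -0.44064 + 0.66667 + 0.66667 = 0.89270 ≈ 0.8927 bits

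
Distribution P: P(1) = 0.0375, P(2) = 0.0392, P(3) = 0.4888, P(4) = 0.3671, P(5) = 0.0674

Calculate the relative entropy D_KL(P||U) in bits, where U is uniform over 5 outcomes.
0.6633 bits

U(i) = 1/5 for all i

D_KL(P||U) = Σ P(x) log₂(P(x) / (1/5))
           = Σ P(x) log₂(P(x)) + log₂(5)
           = log₂(5) - H(P)

H(P) = -Σ P(x) log₂(P(x)):
  -P(1)·log₂(P(1)) = -(0.0375)·log₂(0.0375) = 0.17764
  -P(2)·log₂(P(2)) = -(0.0392)·log₂(0.0392) = 0.18318
  -P(3)·log₂(P(3)) = -(0.4888)·log₂(0.4888) = 0.50478
  -P(4)·log₂(P(4)) = -(0.3671)·log₂(0.3671) = 0.53074
  -P(5)·log₂(P(5)) = -(0.0674)·log₂(0.0674) = 0.26226
H(P) = 0.17764 + 0.18318 + 0.50478 + 0.53074 + 0.26226 = 1.65860 bits

log₂(5) = 2.32193 bits

D_KL(P||U) = 2.32193 - 1.65860 = 0.66333 ≈ 0.6633 bits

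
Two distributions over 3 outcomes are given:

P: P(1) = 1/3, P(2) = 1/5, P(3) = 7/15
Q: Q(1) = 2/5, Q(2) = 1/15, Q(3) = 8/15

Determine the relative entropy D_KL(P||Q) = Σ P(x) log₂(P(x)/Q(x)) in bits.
0.1394 bits

D_KL(P||Q) = Σ P(x) log₂(P(x)/Q(x))

Computing term by term:
  P(1)·log₂(P(1)/Q(1)) = (1/3)·log₂((1/3)/(2/5)) = -0.08768
  P(2)·log₂(P(2)/Q(2)) = (1/5)·log₂((1/5)/(1/15)) = 0.31699
  P(3)·log₂(P(3)/Q(3)) = (7/15)·log₂((7/15)/(8/15)) = -0.08990

D_KL(P||Q) = -0.08768 + 0.31699 - 0.08990 = 0.13941 ≈ 0.1394 bits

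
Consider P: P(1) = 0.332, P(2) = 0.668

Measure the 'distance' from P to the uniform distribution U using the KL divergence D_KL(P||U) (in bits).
0.0830 bits

U(i) = 1/2 for all i

D_KL(P||U) = Σ P(x) log₂(P(x) / (1/2))
           = Σ P(x) log₂(P(x)) + log₂(2)
           = log₂(2) - H(P)

H(P) = -Σ P(x) log₂(P(x)):
  -P(1)·log₂(P(1)) = -(0.332)·log₂(0.332) = 0.52813
  -P(2)·log₂(P(2)) = -(0.668)·log₂(0.668) = 0.38883
H(P) = 0.52813 + 0.38883 = 0.91696 bits

log₂(2) = 1.00000 bits

D_KL(P||U) = 1.00000 - 0.91696 = 0.08304 ≈ 0.0830 bits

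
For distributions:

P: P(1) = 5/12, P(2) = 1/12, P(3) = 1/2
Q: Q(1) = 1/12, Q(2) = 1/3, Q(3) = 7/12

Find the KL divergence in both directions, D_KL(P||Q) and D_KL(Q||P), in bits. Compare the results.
D_KL(P||Q) = 0.6896 bits, D_KL(Q||P) = 0.6029 bits. D_KL(P||Q) is larger than D_KL(Q||P) by 0.0867 bits; the two directions differ.

D_KL(P||Q) = Σ P(x) log₂(P(x)/Q(x))

Computing term by term:
  P(1)·log₂(P(1)/Q(1)) = (5/12)·log₂((5/12)/(1/12)) = 0.96747
  P(2)·log₂(P(2)/Q(2)) = (1/12)·log₂((1/12)/(1/3)) = -0.16667
  P(3)·log₂(P(3)/Q(3)) = (1/2)·log₂((1/2)/(7/12)) = -0.11120

D_KL(P||Q) = 0.96747 - 0.16667 - 0.11120 = 0.68960 ≈ 0.6896 bits

D_KL(Q||P) = Σ Q(x) log₂(Q(x)/P(x))

Computing term by term:
  Q(1)·log₂(Q(1)/P(1)) = (1/12)·log₂((1/12)/(5/12)) = -0.19349
  Q(2)·log₂(Q(2)/P(2)) = (1/3)·log₂((1/3)/(1/12)) = 0.66667
  Q(3)·log₂(Q(3)/P(3)) = (7/12)·log₂((7/12)/(1/2)) = 0.12973

D_KL(Q||P) = -0.19349 + 0.66667 + 0.12973 = 0.60291 ≈ 0.6029 bits

These are NOT equal (difference: 0.0867 bits). KL divergence is asymmetric: D_KL(P||Q) ≠ D_KL(Q||P) in general.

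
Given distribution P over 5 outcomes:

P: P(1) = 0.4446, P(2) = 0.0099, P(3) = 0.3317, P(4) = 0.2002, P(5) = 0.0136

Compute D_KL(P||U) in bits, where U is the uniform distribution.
0.6591 bits

U(i) = 1/5 for all i

D_KL(P||U) = Σ P(x) log₂(P(x) / (1/5))
           = Σ P(x) log₂(P(x)) + log₂(5)
           = log₂(5) - H(P)

H(P) = -Σ P(x) log₂(P(x)):
  -P(1)·log₂(P(1)) = -(0.4446)·log₂(0.4446) = 0.51992
  -P(2)·log₂(P(2)) = -(0.0099)·log₂(0.0099) = 0.06592
  -P(3)·log₂(P(3)) = -(0.3317)·log₂(0.3317) = 0.52808
  -P(4)·log₂(P(4)) = -(0.2002)·log₂(0.2002) = 0.46456
  -P(5)·log₂(P(5)) = -(0.0136)·log₂(0.0136) = 0.08432
H(P) = 0.51992 + 0.06592 + 0.52808 + 0.46456 + 0.08432 = 1.66280 bits

log₂(5) = 2.32193 bits

D_KL(P||U) = 2.32193 - 1.66280 = 0.65913 ≈ 0.6591 bits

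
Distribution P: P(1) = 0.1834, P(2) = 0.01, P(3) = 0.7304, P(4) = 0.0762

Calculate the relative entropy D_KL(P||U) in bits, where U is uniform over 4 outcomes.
0.8707 bits

U(i) = 1/4 for all i

D_KL(P||U) = Σ P(x) log₂(P(x) / (1/4))
           = Σ P(x) log₂(P(x)) + log₂(4)
           = log₂(4) - H(P)

H(P) = -Σ P(x) log₂(P(x)):
  -P(1)·log₂(P(1)) = -(0.1834)·log₂(0.1834) = 0.44877
  -P(2)·log₂(P(2)) = -(0.01)·log₂(0.01) = 0.06644
  -P(3)·log₂(P(3)) = -(0.7304)·log₂(0.7304) = 0.33105
  -P(4)·log₂(P(4)) = -(0.0762)·log₂(0.0762) = 0.28301
H(P) = 0.44877 + 0.06644 + 0.33105 + 0.28301 = 1.12927 bits

log₂(4) = 2.00000 bits

D_KL(P||U) = 2.00000 - 1.12927 = 0.87073 ≈ 0.8707 bits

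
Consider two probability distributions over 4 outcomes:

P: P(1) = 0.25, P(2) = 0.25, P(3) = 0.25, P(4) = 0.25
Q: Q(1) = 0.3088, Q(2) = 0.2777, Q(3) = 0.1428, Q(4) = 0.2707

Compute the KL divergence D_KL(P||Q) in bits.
0.0592 bits

D_KL(P||Q) = Σ P(x) log₂(P(x)/Q(x))

Computing term by term:
  P(1)·log₂(P(1)/Q(1)) = 0.25·log₂(0.25/0.3088) = -0.07619
  P(2)·log₂(P(2)/Q(2)) = 0.25·log₂(0.25/0.2777) = -0.03790
  P(3)·log₂(P(3)/Q(3)) = 0.25·log₂(0.25/0.1428) = 0.20198
  P(4)·log₂(P(4)/Q(4)) = 0.25·log₂(0.25/0.2707) = -0.02869

D_KL(P||Q) = -0.07619 - 0.03790 + 0.20198 - 0.02869 = 0.05920 ≈ 0.0592 bits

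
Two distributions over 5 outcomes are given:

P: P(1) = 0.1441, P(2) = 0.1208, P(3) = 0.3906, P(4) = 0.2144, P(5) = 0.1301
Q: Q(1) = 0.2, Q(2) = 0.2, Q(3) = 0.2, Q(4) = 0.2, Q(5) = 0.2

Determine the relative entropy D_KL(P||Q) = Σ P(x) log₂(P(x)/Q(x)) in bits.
0.1620 bits

D_KL(P||Q) = Σ P(x) log₂(P(x)/Q(x))

Computing term by term:
  P(1)·log₂(P(1)/Q(1)) = 0.1441·log₂(0.1441/0.2) = -0.06815
  P(2)·log₂(P(2)/Q(2)) = 0.1208·log₂(0.1208/0.2) = -0.08787
  P(3)·log₂(P(3)/Q(3)) = 0.3906·log₂(0.3906/0.2) = 0.37720
  P(4)·log₂(P(4)/Q(4)) = 0.2144·log₂(0.2144/0.2) = 0.02151
  P(5)·log₂(P(5)/Q(5)) = 0.1301·log₂(0.1301/0.2) = -0.08071

D_KL(P||Q) = -0.06815 - 0.08787 + 0.37720 + 0.02151 - 0.08071 = 0.16198 ≈ 0.1620 bits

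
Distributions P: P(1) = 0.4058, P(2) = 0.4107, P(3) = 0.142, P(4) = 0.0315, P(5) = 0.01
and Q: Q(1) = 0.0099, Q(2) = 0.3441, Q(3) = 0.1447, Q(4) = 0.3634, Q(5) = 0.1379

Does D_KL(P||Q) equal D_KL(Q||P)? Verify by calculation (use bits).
D_KL(P||Q) = 2.1259 bits, D_KL(Q||P) = 1.6672 bits. No — D_KL(P||Q) ≠ D_KL(Q||P) for this pair.

D_KL(P||Q) = Σ P(x) log₂(P(x)/Q(x))

Computing term by term:
  P(1)·log₂(P(1)/Q(1)) = 0.4058·log₂(0.4058/0.0099) = 2.17395
  P(2)·log₂(P(2)/Q(2)) = 0.4107·log₂(0.4107/0.3441) = 0.10483
  P(3)·log₂(P(3)/Q(3)) = 0.142·log₂(0.142/0.1447) = -0.00386
  P(4)·log₂(P(4)/Q(4)) = 0.0315·log₂(0.0315/0.3634) = -0.11114
  P(5)·log₂(P(5)/Q(5)) = 0.01·log₂(0.01/0.1379) = -0.03786

D_KL(P||Q) = 2.17395 + 0.10483 - 0.00386 - 0.11114 - 0.03786 = 2.12592 ≈ 2.1259 bits

D_KL(Q||P) = Σ Q(x) log₂(Q(x)/P(x))

Computing term by term:
  Q(1)·log₂(Q(1)/P(1)) = 0.0099·log₂(0.0099/0.4058) = -0.05304
  Q(2)·log₂(Q(2)/P(2)) = 0.3441·log₂(0.3441/0.4107) = -0.08783
  Q(3)·log₂(Q(3)/P(3)) = 0.1447·log₂(0.1447/0.142) = 0.00393
  Q(4)·log₂(Q(4)/P(4)) = 0.3634·log₂(0.3634/0.0315) = 1.28212
  Q(5)·log₂(Q(5)/P(5)) = 0.1379·log₂(0.1379/0.01) = 0.52203

D_KL(Q||P) = -0.05304 - 0.08783 + 0.00393 + 1.28212 + 0.52203 = 1.66721 ≈ 1.6672 bits

These are NOT equal (difference: 0.4587 bits). KL divergence is asymmetric: D_KL(P||Q) ≠ D_KL(Q||P) in general.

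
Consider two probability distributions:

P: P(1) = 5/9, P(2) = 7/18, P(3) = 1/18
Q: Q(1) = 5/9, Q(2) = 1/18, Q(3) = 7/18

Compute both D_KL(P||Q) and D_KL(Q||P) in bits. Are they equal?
D_KL(P||Q) = 0.9358 bits, D_KL(Q||P) = 0.9358 bits. Yes, in this case they are equal (although KL divergence is not symmetric in general).

D_KL(P||Q) = Σ P(x) log₂(P(x)/Q(x))

Computing term by term:
  P(1)·log₂(P(1)/Q(1)) = (5/9)·log₂((5/9)/(5/9)) = 0.00000
  P(2)·log₂(P(2)/Q(2)) = (7/18)·log₂((7/18)/(1/18)) = 1.09175
  P(3)·log₂(P(3)/Q(3)) = (1/18)·log₂((1/18)/(7/18)) = -0.15596

D_KL(P||Q) = 0.00000 + 1.09175 - 0.15596 = 0.93579 ≈ 0.9358 bits

D_KL(Q||P) = Σ Q(x) log₂(Q(x)/P(x))

Computing term by term:
  Q(1)·log₂(Q(1)/P(1)) = (5/9)·log₂((5/9)/(5/9)) = 0.00000
  Q(2)·log₂(Q(2)/P(2)) = (1/18)·log₂((1/18)/(7/18)) = -0.15596
  Q(3)·log₂(Q(3)/P(3)) = (7/18)·log₂((7/18)/(1/18)) = 1.09175

D_KL(Q||P) = 0.00000 - 0.15596 + 1.09175 = 0.93579 ≈ 0.9358 bits

These ARE equal here. Q is P with outcomes relabeled (Q(2) = P(3), Q(3) = P(2)) by a relabeling that is its own inverse, so the two sums contain exactly the same terms in a different order. This is a special case — KL divergence is not symmetric in general: D_KL(P||Q) ≠ D_KL(Q||P) for most P, Q.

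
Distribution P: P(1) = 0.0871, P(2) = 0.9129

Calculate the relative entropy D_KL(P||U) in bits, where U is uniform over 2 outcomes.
0.5733 bits

U(i) = 1/2 for all i

D_KL(P||U) = Σ P(x) log₂(P(x) / (1/2))
           = Σ P(x) log₂(P(x)) + log₂(2)
           = log₂(2) - H(P)

H(P) = -Σ P(x) log₂(P(x)):
  -P(1)·log₂(P(1)) = -(0.0871)·log₂(0.0871) = 0.30670
  -P(2)·log₂(P(2)) = -(0.9129)·log₂(0.9129) = 0.12002
H(P) = 0.30670 + 0.12002 = 0.42672 bits

log₂(2) = 1.00000 bits

D_KL(P||U) = 1.00000 - 0.42672 = 0.57328 ≈ 0.5733 bits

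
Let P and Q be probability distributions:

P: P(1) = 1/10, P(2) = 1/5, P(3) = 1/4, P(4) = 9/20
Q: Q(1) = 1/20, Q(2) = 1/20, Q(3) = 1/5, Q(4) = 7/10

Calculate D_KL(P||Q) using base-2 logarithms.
0.2936 bits

D_KL(P||Q) = Σ P(x) log₂(P(x)/Q(x))

Computing term by term:
  P(1)·log₂(P(1)/Q(1)) = (1/10)·log₂((1/10)/(1/20)) = 0.10000
  P(2)·log₂(P(2)/Q(2)) = (1/5)·log₂((1/5)/(1/20)) = 0.40000
  P(3)·log₂(P(3)/Q(3)) = (1/4)·log₂((1/4)/(1/5)) = 0.08048
  P(4)·log₂(P(4)/Q(4)) = (9/20)·log₂((9/20)/(7/10)) = -0.28684

D_KL(P||Q) = 0.10000 + 0.40000 + 0.08048 - 0.28684 = 0.29364 ≈ 0.2936 bits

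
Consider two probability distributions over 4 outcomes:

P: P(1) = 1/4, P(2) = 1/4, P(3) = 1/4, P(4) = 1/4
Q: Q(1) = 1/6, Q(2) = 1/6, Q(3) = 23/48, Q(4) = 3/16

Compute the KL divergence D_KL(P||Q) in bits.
0.1616 bits

D_KL(P||Q) = Σ P(x) log₂(P(x)/Q(x))

Computing term by term:
  P(1)·log₂(P(1)/Q(1)) = (1/4)·log₂((1/4)/(1/6)) = 0.14624
  P(2)·log₂(P(2)/Q(2)) = (1/4)·log₂((1/4)/(1/6)) = 0.14624
  P(3)·log₂(P(3)/Q(3)) = (1/4)·log₂((1/4)/(23/48)) = -0.23465
  P(4)·log₂(P(4)/Q(4)) = (1/4)·log₂((1/4)/(3/16)) = 0.10376

D_KL(P||Q) = 0.14624 + 0.14624 - 0.23465 + 0.10376 = 0.16159 ≈ 0.1616 bits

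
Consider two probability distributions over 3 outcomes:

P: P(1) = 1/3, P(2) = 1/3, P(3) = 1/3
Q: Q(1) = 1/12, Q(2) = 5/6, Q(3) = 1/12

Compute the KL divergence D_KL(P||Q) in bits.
0.8927 bits

D_KL(P||Q) = Σ P(x) log₂(P(x)/Q(x))

Computing term by term:
  P(1)·log₂(P(1)/Q(1)) = (1/3)·log₂((1/3)/(1/12)) = 0.66667
  P(2)·log₂(P(2)/Q(2)) = (1/3)·log₂((1/3)/(5/6)) = -0.44064
  P(3)·log₂(P(3)/Q(3)) = (1/3)·log₂((1/3)/(1/12)) = 0.66667

D_KL(P||Q) = 0.66667 - 0.44064 + 0.66667 = 0.89270 ≈ 0.8927 bits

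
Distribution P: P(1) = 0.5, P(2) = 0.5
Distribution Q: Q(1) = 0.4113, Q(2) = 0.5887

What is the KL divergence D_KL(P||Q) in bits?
0.0231 bits

D_KL(P||Q) = Σ P(x) log₂(P(x)/Q(x))

Computing term by term:
  P(1)·log₂(P(1)/Q(1)) = 0.5·log₂(0.5/0.4113) = 0.14087
  P(2)·log₂(P(2)/Q(2)) = 0.5·log₂(0.5/0.5887) = -0.11780

D_KL(P||Q) = 0.14087 - 0.11780 = 0.02307 ≈ 0.0231 bits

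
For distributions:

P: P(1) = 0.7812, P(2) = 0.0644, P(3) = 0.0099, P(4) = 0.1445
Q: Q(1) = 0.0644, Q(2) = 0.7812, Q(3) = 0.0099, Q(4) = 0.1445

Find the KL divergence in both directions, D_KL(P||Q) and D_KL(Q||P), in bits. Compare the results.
D_KL(P||Q) = 2.5809 bits, D_KL(Q||P) = 2.5809 bits. The two directions give exactly the same value for this pair.

D_KL(P||Q) = Σ P(x) log₂(P(x)/Q(x))

Computing term by term:
  P(1)·log₂(P(1)/Q(1)) = 0.7812·log₂(0.7812/0.0644) = 2.81276
  P(2)·log₂(P(2)/Q(2)) = 0.0644·log₂(0.0644/0.7812) = -0.23188
  P(3)·log₂(P(3)/Q(3)) = 0.0099·log₂(0.0099/0.0099) = 0.00000
  P(4)·log₂(P(4)/Q(4)) = 0.1445·log₂(0.1445/0.1445) = 0.00000

D_KL(P||Q) = 2.81276 - 0.23188 + 0.00000 + 0.00000 = 2.58088 ≈ 2.5809 bits

D_KL(Q||P) = Σ Q(x) log₂(Q(x)/P(x))

Computing term by term:
  Q(1)·log₂(Q(1)/P(1)) = 0.0644·log₂(0.0644/0.7812) = -0.23188
  Q(2)·log₂(Q(2)/P(2)) = 0.7812·log₂(0.7812/0.0644) = 2.81276
  Q(3)·log₂(Q(3)/P(3)) = 0.0099·log₂(0.0099/0.0099) = 0.00000
  Q(4)·log₂(Q(4)/P(4)) = 0.1445·log₂(0.1445/0.1445) = 0.00000

D_KL(Q||P) = -0.23188 + 2.81276 + 0.00000 + 0.00000 = 2.58088 ≈ 2.5809 bits

These ARE equal here. Q is P with outcomes relabeled (Q(1) = P(2), Q(2) = P(1)) by a relabeling that is its own inverse, so the two sums contain exactly the same terms in a different order. This is a special case — KL divergence is not symmetric in general: D_KL(P||Q) ≠ D_KL(Q||P) for most P, Q.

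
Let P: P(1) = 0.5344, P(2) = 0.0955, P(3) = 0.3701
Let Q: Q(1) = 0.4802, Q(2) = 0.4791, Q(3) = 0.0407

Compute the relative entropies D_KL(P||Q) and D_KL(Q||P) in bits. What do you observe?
D_KL(P||Q) = 1.0389 bits, D_KL(Q||P) = 0.9110 bits. The two directions give different values (D_KL(P||Q) exceeds D_KL(Q||P) by 0.1279 bits): KL divergence is asymmetric.

D_KL(P||Q) = Σ P(x) log₂(P(x)/Q(x))

Computing term by term:
  P(1)·log₂(P(1)/Q(1)) = 0.5344·log₂(0.5344/0.4802) = 0.08245
  P(2)·log₂(P(2)/Q(2)) = 0.0955·log₂(0.0955/0.4791) = -0.22221
  P(3)·log₂(P(3)/Q(3)) = 0.3701·log₂(0.3701/0.0407) = 1.17870

D_KL(P||Q) = 0.08245 - 0.22221 + 1.17870 = 1.03894 ≈ 1.0389 bits

D_KL(Q||P) = Σ Q(x) log₂(Q(x)/P(x))

Computing term by term:
  Q(1)·log₂(Q(1)/P(1)) = 0.4802·log₂(0.4802/0.5344) = -0.07409
  Q(2)·log₂(Q(2)/P(2)) = 0.4791·log₂(0.4791/0.0955) = 1.11475
  Q(3)·log₂(Q(3)/P(3)) = 0.0407·log₂(0.0407/0.3701) = -0.12962

D_KL(Q||P) = -0.07409 + 1.11475 - 0.12962 = 0.91104 ≈ 0.9110 bits

These are NOT equal (difference: 0.1279 bits). KL divergence is asymmetric: D_KL(P||Q) ≠ D_KL(Q||P) in general.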